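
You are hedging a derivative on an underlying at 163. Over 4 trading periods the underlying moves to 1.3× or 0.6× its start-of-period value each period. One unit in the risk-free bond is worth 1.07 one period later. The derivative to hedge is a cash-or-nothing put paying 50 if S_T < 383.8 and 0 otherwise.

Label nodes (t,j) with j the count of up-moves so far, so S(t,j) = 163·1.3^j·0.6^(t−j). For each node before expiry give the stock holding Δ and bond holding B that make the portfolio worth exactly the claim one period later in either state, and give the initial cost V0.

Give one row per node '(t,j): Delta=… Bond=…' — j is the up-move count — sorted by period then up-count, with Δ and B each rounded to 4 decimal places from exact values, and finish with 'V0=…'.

Since d<R<u, set p* = (R−d)/(u−d) = 0.6714; price each node as the discounted p*-expectation of its children.
At expiry t=4: V(4,0)=50.0000, V(4,1)=50.0000, V(4,2)=50.0000, V(4,3)=50.0000, V(4,4)=0.0000
(3,0): S=35.2080. Δ = (V_up−V_dn)/(S_up−S_dn) = (50.0000−50.0000)/(45.7704−21.1248) = 0.0000. V = [p*·50.0000 + (1−p*)·50.0000]/1.07 = 46.7290. B = V − Δ·S = 46.7290.
(3,1): S=76.2840. Δ = (V_up−V_dn)/(S_up−S_dn) = (50.0000−50.0000)/(99.1692−45.7704) = 0.0000. V = [p*·50.0000 + (1−p*)·50.0000]/1.07 = 46.7290. B = V − Δ·S = 46.7290.
(3,2): S=165.2820. Δ = (V_up−V_dn)/(S_up−S_dn) = (50.0000−50.0000)/(214.8666−99.1692) = 0.0000. V = [p*·50.0000 + (1−p*)·50.0000]/1.07 = 46.7290. B = V − Δ·S = 46.7290.
(3,3): S=358.1110. Δ = (V_up−V_dn)/(S_up−S_dn) = (0.0000−50.0000)/(465.5443−214.8666) = -0.1995. V = [p*·0.0000 + (1−p*)·50.0000]/1.07 = 15.3538. B = V − Δ·S = 86.7824.
(2,0): S=58.6800. Δ = (V_up−V_dn)/(S_up−S_dn) = (46.7290−46.7290)/(76.2840−35.2080) = 0.0000. V = [p*·46.7290 + (1−p*)·46.7290]/1.07 = 43.6719. B = V − Δ·S = 43.6719.
(2,1): S=127.1400. Δ = (V_up−V_dn)/(S_up−S_dn) = (46.7290−46.7290)/(165.2820−76.2840) = 0.0000. V = [p*·46.7290 + (1−p*)·46.7290]/1.07 = 43.6719. B = V − Δ·S = 43.6719.
(2,2): S=275.4700. Δ = (V_up−V_dn)/(S_up−S_dn) = (15.3538−46.7290)/(358.1110−165.2820) = -0.1627. V = [p*·15.3538 + (1−p*)·46.7290]/1.07 = 23.9839. B = V − Δ·S = 68.8056.
(1,0): S=97.8000. Δ = (V_up−V_dn)/(S_up−S_dn) = (43.6719−43.6719)/(127.1400−58.6800) = 0.0000. V = [p*·43.6719 + (1−p*)·43.6719]/1.07 = 40.8149. B = V − Δ·S = 40.8149.
(1,1): S=211.9000. Δ = (V_up−V_dn)/(S_up−S_dn) = (23.9839−43.6719)/(275.4700−127.1400) = -0.1327. V = [p*·23.9839 + (1−p*)·43.6719]/1.07 = 28.4606. B = V − Δ·S = 56.5863.
(0,0): S=163.0000. Δ = (V_up−V_dn)/(S_up−S_dn) = (28.4606−40.8149)/(211.9000−97.8000) = -0.1083. V = [p*·28.4606 + (1−p*)·40.8149]/1.07 = 30.3924. B = V − Δ·S = 48.0414.
The time-0 hedge costs 30.3924, which is the no-arbitrage price.

(0,0): Delta=-0.1083 Bond=48.0414
(1,0): Delta=0.0000 Bond=40.8149
(1,1): Delta=-0.1327 Bond=56.5863
(2,0): Delta=0.0000 Bond=43.6719
(2,1): Delta=0.0000 Bond=43.6719
(2,2): Delta=-0.1627 Bond=68.8056
(3,0): Delta=0.0000 Bond=46.7290
(3,1): Delta=0.0000 Bond=46.7290
(3,2): Delta=0.0000 Bond=46.7290
(3,3): Delta=-0.1995 Bond=86.7824
V0=30.3924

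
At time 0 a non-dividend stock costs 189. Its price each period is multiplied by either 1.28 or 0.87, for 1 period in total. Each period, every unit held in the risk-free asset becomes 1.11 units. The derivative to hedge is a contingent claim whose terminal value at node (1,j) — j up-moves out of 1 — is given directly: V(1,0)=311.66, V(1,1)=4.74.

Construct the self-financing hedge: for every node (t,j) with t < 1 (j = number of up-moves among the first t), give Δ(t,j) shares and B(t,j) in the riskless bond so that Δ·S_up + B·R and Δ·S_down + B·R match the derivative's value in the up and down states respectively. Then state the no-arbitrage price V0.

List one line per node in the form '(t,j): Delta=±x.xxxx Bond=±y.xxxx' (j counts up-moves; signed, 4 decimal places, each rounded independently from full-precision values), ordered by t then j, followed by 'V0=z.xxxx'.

Under the risk-neutral measure, an up-move has probability p* = (R−d)/(u−d) = 0.5854 and values discount at R = 1.11.
Terminal values V(1,·): V(1,0)=311.6600, V(1,1)=4.7400
(0,0): S=189.0000. Δ = (V_up−V_dn)/(S_up−S_dn) = (4.7400−311.6600)/(241.9200−164.4300) = -3.9608. V = [p*·4.7400 + (1−p*)·311.6600]/1.11 = 118.9185. B = V − Δ·S = 867.5038.
Each (Δ,B) replicates both successor values, so the strategy is self-financing and V0 is arbitrage-free.

(0,0): Delta=-3.9608 Bond=867.5038
V0=118.9185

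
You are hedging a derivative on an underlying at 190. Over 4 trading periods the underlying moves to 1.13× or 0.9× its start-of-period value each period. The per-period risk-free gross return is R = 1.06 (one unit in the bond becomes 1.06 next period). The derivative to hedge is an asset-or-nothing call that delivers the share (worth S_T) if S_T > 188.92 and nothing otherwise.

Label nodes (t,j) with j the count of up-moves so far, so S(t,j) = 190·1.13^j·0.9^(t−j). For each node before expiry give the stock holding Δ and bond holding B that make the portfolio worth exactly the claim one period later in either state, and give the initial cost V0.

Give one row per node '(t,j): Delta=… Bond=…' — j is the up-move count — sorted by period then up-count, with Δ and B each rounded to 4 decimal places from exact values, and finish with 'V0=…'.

Under the risk-neutral measure, an up-move has probability p* = (R−d)/(u−d) = 0.6957 and values discount at R = 1.06.
At expiry t=4: V(4,0)=0.0000, V(4,1)=0.0000, V(4,2)=196.5149, V(4,3)=246.7354, V(4,4)=309.7900
Node (3,0) S=138.5100: V=(p*·0.0000+(1−p*)·0.0000)/1.06=0.0000; Δ=(0.0000−0.0000)/(156.5163−124.6590)=0.0000; B=V−Δ·S=0.0000
Node (3,1) S=173.9070: V=(p*·196.5149+(1−p*)·0.0000)/1.06=128.9679; Δ=(196.5149−0.0000)/(196.5149−156.5163)=4.9130; B=V−Δ·S=-725.4447
Node (3,2) S=218.3499: V=(p*·246.7354+(1−p*)·196.5149)/1.06=218.3499; Δ=(246.7354−196.5149)/(246.7354−196.5149)=1.0000; B=V−Δ·S=0.0000
Node (3,3) S=274.1504: V=(p*·309.7900+(1−p*)·246.7354)/1.06=274.1504; Δ=(309.7900−246.7354)/(309.7900−246.7354)=1.0000; B=V−Δ·S=0.0000
Node (2,0) S=153.9000: V=(p*·128.9679+(1−p*)·0.0000)/1.06=84.6385; Δ=(128.9679−0.0000)/(173.9070−138.5100)=3.6435; B=V−Δ·S=-476.0917
Node (2,1) S=193.2300: V=(p*·218.3499+(1−p*)·128.9679)/1.06=180.3271; Δ=(218.3499−128.9679)/(218.3499−173.9070)=2.0112; B=V−Δ·S=-208.2901
Node (2,2) S=242.6110: V=(p*·274.1504+(1−p*)·218.3499)/1.06=242.6110; Δ=(274.1504−218.3499)/(274.1504−218.3499)=1.0000; B=V−Δ·S=0.0000
Node (1,0) S=171.0000: V=(p*·180.3271+(1−p*)·84.6385)/1.06=142.6457; Δ=(180.3271−84.6385)/(193.2300−153.9000)=2.4330; B=V−Δ·S=-273.3915
Node (1,1) S=214.7000: V=(p*·242.6110+(1−p*)·180.3271)/1.06=210.9953; Δ=(242.6110−180.3271)/(242.6110−193.2300)=1.2613; B=V−Δ·S=-59.8044
Node (0,0) S=190.0000: V=(p*·210.9953+(1−p*)·142.6457)/1.06=179.4276; Δ=(210.9953−142.6457)/(214.7000−171.0000)=1.5641; B=V−Δ·S=-117.7445
The time-0 hedge costs 179.4276, which is the no-arbitrage price.

(0,0): Delta=1.5641 Bond=-117.7445
(1,0): Delta=2.4330 Bond=-273.3915
(1,1): Delta=1.2613 Bond=-59.8044
(2,0): Delta=3.6435 Bond=-476.0917
(2,1): Delta=2.0112 Bond=-208.2901
(2,2): Delta=1.0000 Bond=0.0000
(3,0): Delta=0.0000 Bond=0.0000
(3,1): Delta=4.9130 Bond=-725.4447
(3,2): Delta=1.0000 Bond=0.0000
(3,3): Delta=1.0000 Bond=0.0000
V0=179.4276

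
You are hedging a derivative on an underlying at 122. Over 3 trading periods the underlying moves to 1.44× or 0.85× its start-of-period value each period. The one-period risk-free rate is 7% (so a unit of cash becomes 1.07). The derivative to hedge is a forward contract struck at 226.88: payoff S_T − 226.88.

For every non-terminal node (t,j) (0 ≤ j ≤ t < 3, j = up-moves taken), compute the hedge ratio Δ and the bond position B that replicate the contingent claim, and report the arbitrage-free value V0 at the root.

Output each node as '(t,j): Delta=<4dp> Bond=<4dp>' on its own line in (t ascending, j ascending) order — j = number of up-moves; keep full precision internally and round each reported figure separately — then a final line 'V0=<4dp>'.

(0,0): Delta=1.0000 Bond=-185.2017
(1,0): Delta=1.0000 Bond=-198.1658
(1,1): Delta=1.0000 Bond=-198.1658
(2,0): Delta=1.0000 Bond=-212.0374
(2,1): Delta=1.0000 Bond=-212.0374
(2,2): Delta=1.0000 Bond=-212.0374
V0=-63.2017

Under the risk-neutral measure, an up-move has probability p* = (R−d)/(u−d) = 0.3729 and values discount at R = 1.07.
Terminal values V(3,·): V(3,0)=-151.9567, V(3,1)=-99.9512, V(3,2)=-11.8477, V(3,3)=137.4100
(2,0): S=88.1450. Δ = (V_up−V_dn)/(S_up−S_dn) = (-99.9512−-151.9567)/(126.9288−74.9232) = 1.0000. V = [p*·-99.9512 + (1−p*)·-151.9567]/1.07 = -123.8924. B = V − Δ·S = -212.0374.
(2,1): S=149.3280. Δ = (V_up−V_dn)/(S_up−S_dn) = (-11.8477−-99.9512)/(215.0323−126.9288) = 1.0000. V = [p*·-11.8477 + (1−p*)·-99.9512]/1.07 = -62.7094. B = V − Δ·S = -212.0374.
(2,2): S=252.9792. Δ = (V_up−V_dn)/(S_up−S_dn) = (137.4100−-11.8477)/(364.2900−215.0323) = 1.0000. V = [p*·137.4100 + (1−p*)·-11.8477]/1.07 = 40.9418. B = V − Δ·S = -212.0374.
(1,0): S=103.7000. Δ = (V_up−V_dn)/(S_up−S_dn) = (-62.7094−-123.8924)/(149.3280−88.1450) = 1.0000. V = [p*·-62.7094 + (1−p*)·-123.8924]/1.07 = -94.4658. B = V − Δ·S = -198.1658.
(1,1): S=175.6800. Δ = (V_up−V_dn)/(S_up−S_dn) = (40.9418−-62.7094)/(252.9792−149.3280) = 1.0000. V = [p*·40.9418 + (1−p*)·-62.7094]/1.07 = -22.4858. B = V − Δ·S = -198.1658.
(0,0): S=122.0000. Δ = (V_up−V_dn)/(S_up−S_dn) = (-22.4858−-94.4658)/(175.6800−103.7000) = 1.0000. V = [p*·-22.4858 + (1−p*)·-94.4658]/1.07 = -63.2017. B = V − Δ·S = -185.2017.
Each (Δ,B) replicates both successor values, so the strategy is self-financing and V0 is arbitrage-free.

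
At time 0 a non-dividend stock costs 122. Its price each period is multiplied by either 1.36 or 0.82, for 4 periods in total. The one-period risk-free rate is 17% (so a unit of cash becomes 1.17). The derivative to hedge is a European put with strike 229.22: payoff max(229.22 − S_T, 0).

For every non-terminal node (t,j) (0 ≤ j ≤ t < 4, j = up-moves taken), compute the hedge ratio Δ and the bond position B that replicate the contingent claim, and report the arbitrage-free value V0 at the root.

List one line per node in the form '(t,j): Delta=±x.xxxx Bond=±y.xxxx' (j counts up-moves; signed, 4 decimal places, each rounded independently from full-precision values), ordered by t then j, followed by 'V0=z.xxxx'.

Under the risk-neutral measure, an up-move has probability p* = (R−d)/(u−d) = 0.6481 and values discount at R = 1.17.
Terminal payoffs: V(4,0)=174.0611, V(4,1)=137.7370, V(4,2)=77.4921, V(4,3)=0.0000, V(4,4)=0.0000
(3,0): S=67.2669. Δ = (V_up−V_dn)/(S_up−S_dn) = (137.7370−174.0611)/(91.4830−55.1589) = -1.0000. V = [p*·137.7370 + (1−p*)·174.0611]/1.17 = 128.6476. B = V − Δ·S = 195.9145.
(3,1): S=111.5646. Δ = (V_up−V_dn)/(S_up−S_dn) = (77.4921−137.7370)/(151.7279−91.4830) = -1.0000. V = [p*·77.4921 + (1−p*)·137.7370]/1.17 = 84.3499. B = V − Δ·S = 195.9145.
(3,2): S=185.0340. Δ = (V_up−V_dn)/(S_up−S_dn) = (0.0000−77.4921)/(251.6462−151.7279) = -0.7756. V = [p*·0.0000 + (1−p*)·77.4921]/1.17 = 23.3041. B = V − Δ·S = 166.8080.
(3,3): S=306.8856. Δ = (V_up−V_dn)/(S_up−S_dn) = (0.0000−0.0000)/(417.3645−251.6462) = 0.0000. V = [p*·0.0000 + (1−p*)·0.0000]/1.17 = 0.0000. B = V − Δ·S = 0.0000.
(2,0): S=82.0328. Δ = (V_up−V_dn)/(S_up−S_dn) = (84.3499−128.6476)/(111.5646−67.2669) = -1.0000. V = [p*·84.3499 + (1−p*)·128.6476]/1.17 = 85.4155. B = V − Δ·S = 167.4483.
(2,1): S=136.0544. Δ = (V_up−V_dn)/(S_up−S_dn) = (23.3041−84.3499)/(185.0340−111.5646) = -0.8309. V = [p*·23.3041 + (1−p*)·84.3499]/1.17 = 38.2762. B = V − Δ·S = 151.3241.
(2,2): S=225.6512. Δ = (V_up−V_dn)/(S_up−S_dn) = (0.0000−23.3041)/(306.8856−185.0340) = -0.1912. V = [p*·0.0000 + (1−p*)·23.3041]/1.17 = 7.0082. B = V − Δ·S = 50.1639.
(1,0): S=100.0400. Δ = (V_up−V_dn)/(S_up−S_dn) = (38.2762−85.4155)/(136.0544−82.0328) = -0.8726. V = [p*·38.2762 + (1−p*)·85.4155]/1.17 = 46.8908. B = V − Δ·S = 134.1858.
(1,1): S=165.9200. Δ = (V_up−V_dn)/(S_up−S_dn) = (7.0082−38.2762)/(225.6512−136.0544) = -0.3490. V = [p*·7.0082 + (1−p*)·38.2762]/1.17 = 15.3931. B = V − Δ·S = 73.2968.
(0,0): S=122.0000. Δ = (V_up−V_dn)/(S_up−S_dn) = (15.3931−46.8908)/(165.9200−100.0400) = -0.4781. V = [p*·15.3931 + (1−p*)·46.8908]/1.17 = 22.6287. B = V − Δ·S = 80.9579.
Self-financing check: at every node Δ·S+B equals the discounted successor values.

(0,0): Delta=-0.4781 Bond=80.9579
(1,0): Delta=-0.8726 Bond=134.1858
(1,1): Delta=-0.3490 Bond=73.2968
(2,0): Delta=-1.0000 Bond=167.4483
(2,1): Delta=-0.8309 Bond=151.3241
(2,2): Delta=-0.1912 Bond=50.1639
(3,0): Delta=-1.0000 Bond=195.9145
(3,1): Delta=-1.0000 Bond=195.9145
(3,2): Delta=-0.7756 Bond=166.8080
(3,3): Delta=0.0000 Bond=0.0000
V0=22.6287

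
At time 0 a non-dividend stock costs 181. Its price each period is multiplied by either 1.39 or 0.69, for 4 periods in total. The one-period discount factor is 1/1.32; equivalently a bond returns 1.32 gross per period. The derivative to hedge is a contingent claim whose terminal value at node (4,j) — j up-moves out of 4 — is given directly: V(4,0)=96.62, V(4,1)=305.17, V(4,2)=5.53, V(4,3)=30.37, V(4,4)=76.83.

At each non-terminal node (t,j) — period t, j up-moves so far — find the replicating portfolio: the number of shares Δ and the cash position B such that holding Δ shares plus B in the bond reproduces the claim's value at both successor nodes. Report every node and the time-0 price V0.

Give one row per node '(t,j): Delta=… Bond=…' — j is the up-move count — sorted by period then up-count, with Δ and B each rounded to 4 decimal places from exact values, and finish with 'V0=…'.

Since d<R<u, set p* = (R−d)/(u−d) = 0.9000; price each node as the discounted p*-expectation of its children.
Terminal payoffs: V(4,0)=96.6200, V(4,1)=305.1700, V(4,2)=5.5300, V(4,3)=30.3700, V(4,4)=76.8300
  t=3,j=0: stock 59.4601 → up 82.6496 (V=305.1700), down 41.0275 (V=96.6200). Price 215.3902; hedge Δ=5.0106, bond B=-82.5384.
  t=3,j=1: stock 119.7820 → up 166.4970 (V=5.5300), down 82.6496 (V=305.1700). Price 26.8894; hedge Δ=-3.5736, bond B=454.9465.
  t=3,j=2: stock 241.3000 → up 335.4070 (V=30.3700), down 166.4970 (V=5.5300). Price 21.1258; hedge Δ=0.1471, bond B=-14.3600.
  t=3,j=3: stock 486.0970 → up 675.6749 (V=76.8300), down 335.4070 (V=30.3700). Price 54.6848; hedge Δ=0.1365, bond B=-11.6866.
  t=2,j=0: stock 86.1741 → up 119.7820 (V=26.8894), down 59.4601 (V=215.3902). Price 34.6511; hedge Δ=-3.1249, bond B=303.9379.
  t=2,j=1: stock 173.5971 → up 241.3000 (V=21.1258), down 119.7820 (V=26.8894). Price 16.4410; hedge Δ=-0.0474, bond B=24.6748.
  t=2,j=2: stock 349.7101 → up 486.0970 (V=54.6848), down 241.3000 (V=21.1258). Price 38.8856; hedge Δ=0.1371, bond B=-9.0560.
  t=1,j=0: stock 124.8900 → up 173.5971 (V=16.4410), down 86.1741 (V=34.6511). Price 13.8349; hedge Δ=-0.2083, bond B=39.8493.
  t=1,j=1: stock 251.5900 → up 349.7101 (V=38.8856), down 173.5971 (V=16.4410). Price 27.7584; hedge Δ=0.1274, bond B=-4.3052.
  t=0,j=0: stock 181.0000 → up 251.5900 (V=27.7584), down 124.8900 (V=13.8349). Price 19.9743; hedge Δ=0.1099, bond B=0.0835.
Root portfolio cost Δ·181+B reproduces V0=19.9743.

(0,0): Delta=0.1099 Bond=0.0835
(1,0): Delta=-0.2083 Bond=39.8493
(1,1): Delta=0.1274 Bond=-4.3052
(2,0): Delta=-3.1249 Bond=303.9379
(2,1): Delta=-0.0474 Bond=24.6748
(2,2): Delta=0.1371 Bond=-9.0560
(3,0): Delta=5.0106 Bond=-82.5384
(3,1): Delta=-3.5736 Bond=454.9465
(3,2): Delta=0.1471 Bond=-14.3600
(3,3): Delta=0.1365 Bond=-11.6866
V0=19.9743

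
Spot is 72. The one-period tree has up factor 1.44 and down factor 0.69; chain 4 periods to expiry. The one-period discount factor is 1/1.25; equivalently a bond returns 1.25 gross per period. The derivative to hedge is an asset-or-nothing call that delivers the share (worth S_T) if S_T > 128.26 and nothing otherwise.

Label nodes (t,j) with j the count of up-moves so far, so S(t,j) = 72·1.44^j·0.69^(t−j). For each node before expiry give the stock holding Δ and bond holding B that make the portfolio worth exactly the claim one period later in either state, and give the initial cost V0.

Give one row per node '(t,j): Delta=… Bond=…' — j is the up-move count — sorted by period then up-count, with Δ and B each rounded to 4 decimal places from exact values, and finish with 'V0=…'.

Risk-neutral probability p* = (R−d)/(u−d) = (1.25−0.69)/(1.44−0.69) = 0.7467.
At expiry t=4: V(4,0)=0.0000, V(4,1)=0.0000, V(4,2)=0.0000, V(4,3)=148.3437, V(4,4)=309.5868
Node (3,0) S=23.6526: V=(p*·0.0000+(1−p*)·0.0000)/1.25=0.0000; Δ=(0.0000−0.0000)/(34.0598−16.3203)=0.0000; B=V−Δ·S=0.0000
Node (3,1) S=49.3620: V=(p*·0.0000+(1−p*)·0.0000)/1.25=0.0000; Δ=(0.0000−0.0000)/(71.0813−34.0598)=0.0000; B=V−Δ·S=0.0000
Node (3,2) S=103.0164: V=(p*·148.3437+(1−p*)·0.0000)/1.25=88.6106; Δ=(148.3437−0.0000)/(148.3437−71.0813)=1.9200; B=V−Δ·S=-109.1810
Node (3,3) S=214.9908: V=(p*·309.5868+(1−p*)·148.3437)/1.25=214.9908; Δ=(309.5868−148.3437)/(309.5868−148.3437)=1.0000; B=V−Δ·S=0.0000
Node (2,0) S=34.2792: V=(p*·0.0000+(1−p*)·0.0000)/1.25=0.0000; Δ=(0.0000−0.0000)/(49.3620−23.6526)=0.0000; B=V−Δ·S=0.0000
Node (2,1) S=71.5392: V=(p*·88.6106+(1−p*)·0.0000)/1.25=52.9301; Δ=(88.6106−0.0000)/(103.0164−49.3620)=1.6515; B=V−Δ·S=-65.2174
Node (2,2) S=149.2992: V=(p*·214.9908+(1−p*)·88.6106)/1.25=146.3796; Δ=(214.9908−88.6106)/(214.9908−103.0164)=1.1287; B=V−Δ·S=-22.1273
Node (1,0) S=49.6800: V=(p*·52.9301+(1−p*)·0.0000)/1.25=31.6169; Δ=(52.9301−0.0000)/(71.5392−34.2792)=1.4206; B=V−Δ·S=-38.9565
Node (1,1) S=103.6800: V=(p*·146.3796+(1−p*)·52.9301)/1.25=98.1646; Δ=(146.3796−52.9301)/(149.2992−71.5392)=1.2018; B=V−Δ·S=-26.4348
Node (0,0) S=72.0000: V=(p*·98.1646+(1−p*)·31.6169)/1.25=65.0447; Δ=(98.1646−31.6169)/(103.6800−49.6800)=1.2324; B=V−Δ·S=-23.6856
Check: Δ(0,0)·S0 + B(0,0) = 65.0447 = V0.

(0,0): Delta=1.2324 Bond=-23.6856
(1,0): Delta=1.4206 Bond=-38.9565
(1,1): Delta=1.2018 Bond=-26.4348
(2,0): Delta=0.0000 Bond=0.0000
(2,1): Delta=1.6515 Bond=-65.2174
(2,2): Delta=1.1287 Bond=-22.1273
(3,0): Delta=0.0000 Bond=0.0000
(3,1): Delta=0.0000 Bond=0.0000
(3,2): Delta=1.9200 Bond=-109.1810
(3,3): Delta=1.0000 Bond=0.0000
V0=65.0447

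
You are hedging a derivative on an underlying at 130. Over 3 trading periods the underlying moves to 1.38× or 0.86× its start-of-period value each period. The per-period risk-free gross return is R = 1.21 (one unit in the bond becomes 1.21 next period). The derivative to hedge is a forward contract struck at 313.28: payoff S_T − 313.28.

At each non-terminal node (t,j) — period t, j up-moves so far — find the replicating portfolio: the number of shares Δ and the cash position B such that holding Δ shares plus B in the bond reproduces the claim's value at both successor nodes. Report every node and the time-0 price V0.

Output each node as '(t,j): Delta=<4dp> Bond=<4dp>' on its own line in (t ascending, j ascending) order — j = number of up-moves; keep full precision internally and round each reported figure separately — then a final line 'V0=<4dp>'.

Since d<R<u, set p* = (R−d)/(u−d) = 0.6731; price each node as the discounted p*-expectation of its children.
Terminal values V(3,·): V(3,0)=-230.5927, V(3,1)=-180.5958, V(3,2)=-100.3681, V(3,3)=28.3694
  t=2,j=0: stock 96.1480 → up 132.6842 (V=-180.5958), down 82.6873 (V=-230.5927). Price -162.7611; hedge Δ=1.0000, bond B=-258.9091.
  t=2,j=1: stock 154.2840 → up 212.9119 (V=-100.3681), down 132.6842 (V=-180.5958). Price -104.6251; hedge Δ=1.0000, bond B=-258.9091.
  t=2,j=2: stock 247.5720 → up 341.6494 (V=28.3694), down 212.9119 (V=-100.3681). Price -11.3371; hedge Δ=1.0000, bond B=-258.9091.
  t=1,j=0: stock 111.8000 → up 154.2840 (V=-104.6251), down 96.1480 (V=-162.7611). Price -102.1745; hedge Δ=1.0000, bond B=-213.9745.
  t=1,j=1: stock 179.4000 → up 247.5720 (V=-11.3371), down 154.2840 (V=-104.6251). Price -34.5745; hedge Δ=1.0000, bond B=-213.9745.
  t=0,j=0: stock 130.0000 → up 179.4000 (V=-34.5745), down 111.8000 (V=-102.1745). Price -46.8384; hedge Δ=1.0000, bond B=-176.8384.
Self-financing check: at every node Δ·S+B equals the discounted successor values.

(0,0): Delta=1.0000 Bond=-176.8384
(1,0): Delta=1.0000 Bond=-213.9745
(1,1): Delta=1.0000 Bond=-213.9745
(2,0): Delta=1.0000 Bond=-258.9091
(2,1): Delta=1.0000 Bond=-258.9091
(2,2): Delta=1.0000 Bond=-258.9091
V0=-46.8384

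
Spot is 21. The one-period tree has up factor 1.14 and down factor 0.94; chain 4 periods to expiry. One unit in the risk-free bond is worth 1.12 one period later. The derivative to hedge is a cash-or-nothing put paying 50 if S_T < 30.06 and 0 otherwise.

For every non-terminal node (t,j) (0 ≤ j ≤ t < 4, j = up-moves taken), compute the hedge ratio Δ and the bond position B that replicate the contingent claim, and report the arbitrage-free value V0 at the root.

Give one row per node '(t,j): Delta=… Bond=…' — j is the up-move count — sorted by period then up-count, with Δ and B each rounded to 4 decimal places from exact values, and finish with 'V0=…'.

The replicating-portfolio and risk-neutral prices coincide; use p* = (1.12−0.94)/(1.14−0.94) = 0.9000 for the latter.
Payoff layer (t=4): V(4,0)=50.0000, V(4,1)=50.0000, V(4,2)=50.0000, V(4,3)=50.0000, V(4,4)=0.0000
(3,0): S=17.4423. Δ = (V_up−V_dn)/(S_up−S_dn) = (50.0000−50.0000)/(19.8842−16.3957) = 0.0000. V = [p*·50.0000 + (1−p*)·50.0000]/1.12 = 44.6429. B = V − Δ·S = 44.6429.
(3,1): S=21.1534. Δ = (V_up−V_dn)/(S_up−S_dn) = (50.0000−50.0000)/(24.1149−19.8842) = 0.0000. V = [p*·50.0000 + (1−p*)·50.0000]/1.12 = 44.6429. B = V − Δ·S = 44.6429.
(3,2): S=25.6541. Δ = (V_up−V_dn)/(S_up−S_dn) = (50.0000−50.0000)/(29.2457−24.1149) = 0.0000. V = [p*·50.0000 + (1−p*)·50.0000]/1.12 = 44.6429. B = V − Δ·S = 44.6429.
(3,3): S=31.1124. Δ = (V_up−V_dn)/(S_up−S_dn) = (0.0000−50.0000)/(35.4682−29.2457) = -8.0354. V = [p*·0.0000 + (1−p*)·50.0000]/1.12 = 4.4643. B = V − Δ·S = 254.4643.
(2,0): S=18.5556. Δ = (V_up−V_dn)/(S_up−S_dn) = (44.6429−44.6429)/(21.1534−17.4423) = 0.0000. V = [p*·44.6429 + (1−p*)·44.6429]/1.12 = 39.8597. B = V − Δ·S = 39.8597.
(2,1): S=22.5036. Δ = (V_up−V_dn)/(S_up−S_dn) = (44.6429−44.6429)/(25.6541−21.1534) = 0.0000. V = [p*·44.6429 + (1−p*)·44.6429]/1.12 = 39.8597. B = V − Δ·S = 39.8597.
(2,2): S=27.2916. Δ = (V_up−V_dn)/(S_up−S_dn) = (4.4643−44.6429)/(31.1124−25.6541) = -7.3610. V = [p*·4.4643 + (1−p*)·44.6429]/1.12 = 7.5733. B = V − Δ·S = 208.4662.
(1,0): S=19.7400. Δ = (V_up−V_dn)/(S_up−S_dn) = (39.8597−39.8597)/(22.5036−18.5556) = 0.0000. V = [p*·39.8597 + (1−p*)·39.8597]/1.12 = 35.5890. B = V − Δ·S = 35.5890.
(1,1): S=23.9400. Δ = (V_up−V_dn)/(S_up−S_dn) = (7.5733−39.8597)/(27.2916−22.5036) = -6.7432. V = [p*·7.5733 + (1−p*)·39.8597]/1.12 = 9.6446. B = V − Δ·S = 171.0764.
(0,0): S=21.0000. Δ = (V_up−V_dn)/(S_up−S_dn) = (9.6446−35.5890)/(23.9400−19.7400) = -6.1772. V = [p*·9.6446 + (1−p*)·35.5890]/1.12 = 10.9277. B = V − Δ·S = 140.6497.
The time-0 hedge costs 10.9277, which is the no-arbitrage price.

(0,0): Delta=-6.1772 Bond=140.6497
(1,0): Delta=0.0000 Bond=35.5890
(1,1): Delta=-6.7432 Bond=171.0764
(2,0): Delta=0.0000 Bond=39.8597
(2,1): Delta=0.0000 Bond=39.8597
(2,2): Delta=-7.3610 Bond=208.4662
(3,0): Delta=0.0000 Bond=44.6429
(3,1): Delta=0.0000 Bond=44.6429
(3,2): Delta=0.0000 Bond=44.6429
(3,3): Delta=-8.0354 Bond=254.4643
V0=10.9277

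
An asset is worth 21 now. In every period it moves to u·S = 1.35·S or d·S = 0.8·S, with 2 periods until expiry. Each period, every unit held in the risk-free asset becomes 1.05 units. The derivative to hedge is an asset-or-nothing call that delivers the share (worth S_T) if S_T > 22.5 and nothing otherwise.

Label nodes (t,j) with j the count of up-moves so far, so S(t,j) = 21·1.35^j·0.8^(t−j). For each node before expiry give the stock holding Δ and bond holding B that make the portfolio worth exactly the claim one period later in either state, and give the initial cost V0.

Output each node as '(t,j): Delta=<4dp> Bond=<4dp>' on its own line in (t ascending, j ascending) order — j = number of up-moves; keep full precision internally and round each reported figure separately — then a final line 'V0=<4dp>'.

(0,0): Delta=1.6045 Bond=-16.3211
(1,0): Delta=2.4545 Bond=-31.4182
(1,1): Delta=1.0000 Bond=0.0000
V0=17.3731

Under the risk-neutral measure, an up-move has probability p* = (R−d)/(u−d) = 0.4545 and values discount at R = 1.05.
At expiry t=2: V(2,0)=0.0000, V(2,1)=22.6800, V(2,2)=38.2725
  t=1,j=0: stock 16.8000 → up 22.6800 (V=22.6800), down 13.4400 (V=0.0000). Price 9.8182; hedge Δ=2.4545, bond B=-31.4182.
  t=1,j=1: stock 28.3500 → up 38.2725 (V=38.2725), down 22.6800 (V=22.6800). Price 28.3500; hedge Δ=1.0000, bond B=0.0000.
  t=0,j=0: stock 21.0000 → up 28.3500 (V=28.3500), down 16.8000 (V=9.8182). Price 17.3731; hedge Δ=1.6045, bond B=-16.3211.
Each (Δ,B) replicates both successor values, so the strategy is self-financing and V0 is arbitrage-free.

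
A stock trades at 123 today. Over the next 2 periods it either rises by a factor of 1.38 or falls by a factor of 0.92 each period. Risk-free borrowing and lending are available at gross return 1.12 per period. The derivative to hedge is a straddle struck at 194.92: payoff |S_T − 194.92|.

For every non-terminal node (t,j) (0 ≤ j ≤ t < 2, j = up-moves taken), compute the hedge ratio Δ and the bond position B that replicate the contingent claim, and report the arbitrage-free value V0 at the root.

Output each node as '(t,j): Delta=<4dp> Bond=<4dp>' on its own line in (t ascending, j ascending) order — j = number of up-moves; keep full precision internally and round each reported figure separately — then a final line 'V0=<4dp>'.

Since d<R<u, set p* = (R−d)/(u−d) = 0.4348; price each node as the discounted p*-expectation of its children.
Terminal values V(2,·): V(2,0)=90.8128, V(2,1)=38.7592, V(2,2)=39.3212
(1,0): S=113.1600. Δ = (V_up−V_dn)/(S_up−S_dn) = (38.7592−90.8128)/(156.1608−104.1072) = -1.0000. V = [p*·38.7592 + (1−p*)·90.8128]/1.12 = 60.8757. B = V − Δ·S = 174.0357.
(1,1): S=169.7400. Δ = (V_up−V_dn)/(S_up−S_dn) = (39.3212−38.7592)/(234.2412−156.1608) = 0.0072. V = [p*·39.3212 + (1−p*)·38.7592]/1.12 = 34.8246. B = V − Δ·S = 33.6029.
(0,0): S=123.0000. Δ = (V_up−V_dn)/(S_up−S_dn) = (34.8246−60.8757)/(169.7400−113.1600) = -0.4604. V = [p*·34.8246 + (1−p*)·60.8757]/1.12 = 44.2403. B = V − Δ·S = 100.8732.
Root portfolio cost Δ·123+B reproduces V0=44.2403.

(0,0): Delta=-0.4604 Bond=100.8732
(1,0): Delta=-1.0000 Bond=174.0357
(1,1): Delta=0.0072 Bond=33.6029
V0=44.2403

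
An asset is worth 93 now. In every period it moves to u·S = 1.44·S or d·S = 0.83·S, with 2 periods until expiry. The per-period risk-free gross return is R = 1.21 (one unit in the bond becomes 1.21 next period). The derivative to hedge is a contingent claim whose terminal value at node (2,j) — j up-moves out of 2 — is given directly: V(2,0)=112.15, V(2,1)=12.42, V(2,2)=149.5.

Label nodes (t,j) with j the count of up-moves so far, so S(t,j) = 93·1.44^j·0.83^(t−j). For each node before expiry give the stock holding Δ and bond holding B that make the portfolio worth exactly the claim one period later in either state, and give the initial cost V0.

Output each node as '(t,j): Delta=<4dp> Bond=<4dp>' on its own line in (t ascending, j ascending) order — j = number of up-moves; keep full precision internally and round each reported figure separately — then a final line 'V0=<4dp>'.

(0,0): Delta=0.6962 Bond=-10.2479
(1,0): Delta=-2.1180 Bond=204.8332
(1,1): Delta=1.6780 Bond=-143.8832
V0=54.5007

Since d<R<u, set p* = (R−d)/(u−d) = 0.6230; price each node as the discounted p*-expectation of its children.
At expiry t=2: V(2,0)=112.1500, V(2,1)=12.4200, V(2,2)=149.5000
Node (1,0) S=77.1900: V=(p*·12.4200+(1−p*)·112.1500)/1.21=41.3414; Δ=(12.4200−112.1500)/(111.1536−64.0677)=-2.1180; B=V−Δ·S=204.8332
Node (1,1) S=133.9200: V=(p*·149.5000+(1−p*)·12.4200)/1.21=80.8381; Δ=(149.5000−12.4200)/(192.8448−111.1536)=1.6780; B=V−Δ·S=-143.8832
Node (0,0) S=93.0000: V=(p*·80.8381+(1−p*)·41.3414)/1.21=54.5007; Δ=(80.8381−41.3414)/(133.9200−77.1900)=0.6962; B=V−Δ·S=-10.2479
Self-financing check: at every node Δ·S+B equals the discounted successor values.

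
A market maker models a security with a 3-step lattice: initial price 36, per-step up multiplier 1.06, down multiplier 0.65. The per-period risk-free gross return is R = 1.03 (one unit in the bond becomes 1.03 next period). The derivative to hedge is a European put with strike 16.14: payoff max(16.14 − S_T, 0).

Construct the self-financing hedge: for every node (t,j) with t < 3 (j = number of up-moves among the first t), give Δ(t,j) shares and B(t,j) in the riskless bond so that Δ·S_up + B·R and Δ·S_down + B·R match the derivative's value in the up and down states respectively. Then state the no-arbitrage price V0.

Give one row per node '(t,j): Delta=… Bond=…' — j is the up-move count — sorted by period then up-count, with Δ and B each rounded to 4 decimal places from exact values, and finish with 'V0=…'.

Under the risk-neutral measure, an up-move has probability p* = (R−d)/(u−d) = 0.9268 and values discount at R = 1.03.
At expiry t=3: V(3,0)=6.2535, V(3,1)=0.0174, V(3,2)=0.0000, V(3,3)=0.0000
Node (2,0) S=15.2100: V=(p*·0.0174+(1−p*)·6.2535)/1.03=0.4599; Δ=(0.0174−6.2535)/(16.1226−9.8865)=-1.0000; B=V−Δ·S=15.6699
Node (2,1) S=24.8040: V=(p*·0.0000+(1−p*)·0.0174)/1.03=0.0012; Δ=(0.0000−0.0174)/(26.2922−16.1226)=-0.0017; B=V−Δ·S=0.0437
Node (2,2) S=40.4496: V=(p*·0.0000+(1−p*)·0.0000)/1.03=0.0000; Δ=(0.0000−0.0000)/(42.8766−26.2922)=0.0000; B=V−Δ·S=0.0000
Node (1,0) S=23.4000: V=(p*·0.0012+(1−p*)·0.4599)/1.03=0.0338; Δ=(0.0012−0.4599)/(24.8040−15.2100)=-0.0478; B=V−Δ·S=1.1525
Node (1,1) S=38.1600: V=(p*·0.0000+(1−p*)·0.0012)/1.03=0.0001; Δ=(0.0000−0.0012)/(40.4496−24.8040)=-0.0001; B=V−Δ·S=0.0031
Node (0,0) S=36.0000: V=(p*·0.0001+(1−p*)·0.0338)/1.03=0.0025; Δ=(0.0001−0.0338)/(38.1600−23.4000)=-0.0023; B=V−Δ·S=0.0847
Check: Δ(0,0)·S0 + B(0,0) = 0.0025 = V0.

(0,0): Delta=-0.0023 Bond=0.0847
(1,0): Delta=-0.0478 Bond=1.1525
(1,1): Delta=-0.0001 Bond=0.0031
(2,0): Delta=-1.0000 Bond=15.6699
(2,1): Delta=-0.0017 Bond=0.0437
(2,2): Delta=0.0000 Bond=0.0000
V0=0.0025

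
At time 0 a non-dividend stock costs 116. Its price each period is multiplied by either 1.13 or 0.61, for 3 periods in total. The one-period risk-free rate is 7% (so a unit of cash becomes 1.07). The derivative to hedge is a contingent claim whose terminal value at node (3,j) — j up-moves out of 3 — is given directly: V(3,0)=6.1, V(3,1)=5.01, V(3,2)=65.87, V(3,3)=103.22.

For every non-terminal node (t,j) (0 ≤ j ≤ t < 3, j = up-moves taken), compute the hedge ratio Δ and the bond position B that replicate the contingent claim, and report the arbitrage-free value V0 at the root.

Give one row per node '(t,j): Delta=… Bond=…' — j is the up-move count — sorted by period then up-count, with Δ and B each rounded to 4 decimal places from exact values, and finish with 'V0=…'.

No-arbitrage ⇒ martingale measure with p* = (R−d)/(u−d) = 0.8846.
Payoff layer (t=3): V(3,0)=6.1000, V(3,1)=5.0100, V(3,2)=65.8700, V(3,3)=103.2200
  t=2,j=0: stock 43.1636 → up 48.7749 (V=5.0100), down 26.3298 (V=6.1000). Price 4.7998; hedge Δ=-0.0486, bond B=6.8959.
  t=2,j=1: stock 79.9588 → up 90.3534 (V=65.8700), down 48.7749 (V=5.0100). Price 54.9978; hedge Δ=1.4637, bond B=-62.0406.
  t=2,j=2: stock 148.1204 → up 167.3761 (V=103.2200), down 90.3534 (V=65.8700). Price 92.4396; hedge Δ=0.4849, bond B=20.6127.
  t=1,j=0: stock 70.7600 → up 79.9588 (V=54.9978), down 43.1636 (V=4.7998). Price 45.9867; hedge Δ=1.3643, bond B=-50.5480.
  t=1,j=1: stock 131.0800 → up 148.1204 (V=92.4396), down 79.9588 (V=54.9978). Price 82.3546; hedge Δ=0.5493, bond B=10.3512.
  t=0,j=0: stock 116.0000 → up 131.0800 (V=82.3546), down 70.7600 (V=45.9867). Price 73.0451; hedge Δ=0.6029, bond B=3.1069.
Check: Δ(0,0)·S0 + B(0,0) = 73.0451 = V0.

(0,0): Delta=0.6029 Bond=3.1069
(1,0): Delta=1.3643 Bond=-50.5480
(1,1): Delta=0.5493 Bond=10.3512
(2,0): Delta=-0.0486 Bond=6.8959
(2,1): Delta=1.4637 Bond=-62.0406
(2,2): Delta=0.4849 Bond=20.6127
V0=73.0451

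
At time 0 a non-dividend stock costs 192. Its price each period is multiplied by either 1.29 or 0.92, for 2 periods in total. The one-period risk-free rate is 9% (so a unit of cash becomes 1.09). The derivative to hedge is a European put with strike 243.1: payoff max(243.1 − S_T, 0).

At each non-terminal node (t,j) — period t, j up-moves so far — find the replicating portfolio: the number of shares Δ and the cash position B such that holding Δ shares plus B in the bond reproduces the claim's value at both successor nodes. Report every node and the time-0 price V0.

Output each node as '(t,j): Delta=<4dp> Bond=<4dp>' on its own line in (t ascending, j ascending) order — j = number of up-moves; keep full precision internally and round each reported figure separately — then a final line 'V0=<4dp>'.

(0,0): Delta=-0.5466 Bond=131.1416
(1,0): Delta=-1.0000 Bond=223.0275
(1,1): Delta=-0.1662 Bond=48.7289
V0=26.1885

Risk-neutral probability p* = (R−d)/(u−d) = (1.09−0.92)/(1.29−0.92) = 0.4595.
At expiry t=2: V(2,0)=80.5912, V(2,1)=15.2344, V(2,2)=0.0000
Node (1,0) S=176.6400: V=(p*·15.2344+(1−p*)·80.5912)/1.09=46.3875; Δ=(15.2344−80.5912)/(227.8656−162.5088)=-1.0000; B=V−Δ·S=223.0275
Node (1,1) S=247.6800: V=(p*·0.0000+(1−p*)·15.2344)/1.09=7.5549; Δ=(0.0000−15.2344)/(319.5072−227.8656)=-0.1662; B=V−Δ·S=48.7289
Node (0,0) S=192.0000: V=(p*·7.5549+(1−p*)·46.3875)/1.09=26.1885; Δ=(7.5549−46.3875)/(247.6800−176.6400)=-0.5466; B=V−Δ·S=131.1416
Check: Δ(0,0)·S0 + B(0,0) = 26.1885 = V0.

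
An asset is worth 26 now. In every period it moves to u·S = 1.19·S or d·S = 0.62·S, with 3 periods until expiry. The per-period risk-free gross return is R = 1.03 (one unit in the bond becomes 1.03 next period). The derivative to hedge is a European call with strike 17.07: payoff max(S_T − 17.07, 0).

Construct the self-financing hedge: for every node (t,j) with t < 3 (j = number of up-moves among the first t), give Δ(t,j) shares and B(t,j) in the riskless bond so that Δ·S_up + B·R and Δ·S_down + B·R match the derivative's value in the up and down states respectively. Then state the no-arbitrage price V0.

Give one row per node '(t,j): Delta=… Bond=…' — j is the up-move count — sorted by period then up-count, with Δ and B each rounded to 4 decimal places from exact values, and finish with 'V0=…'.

(0,0): Delta=0.8385 Bond=-10.3967
(1,0): Delta=0.4376 Bond=-4.2461
(1,1): Delta=0.9200 Bond=-13.2306
(2,0): Delta=0.0000 Bond=0.0000
(2,1): Delta=0.5266 Bond=-6.0802
(2,2): Delta=1.0000 Bond=-16.5728
V0=11.4041

Risk-neutral probability p* = (R−d)/(u−d) = (1.03−0.62)/(1.19−0.62) = 0.7193.
At expiry t=3: V(3,0)=0.0000, V(3,1)=0.0000, V(3,2)=5.7575, V(3,3)=26.7441
  t=2,j=0: stock 9.9944 → up 11.8933 (V=0.0000), down 6.1965 (V=0.0000). Price 0.0000; hedge Δ=0.0000, bond B=0.0000.
  t=2,j=1: stock 19.1828 → up 22.8275 (V=5.7575), down 11.8933 (V=0.0000). Price 4.0208; hedge Δ=0.5266, bond B=-6.0802.
  t=2,j=2: stock 36.8186 → up 43.8141 (V=26.7441), down 22.8275 (V=5.7575). Price 20.2458; hedge Δ=1.0000, bond B=-16.5728.
  t=1,j=0: stock 16.1200 → up 19.1828 (V=4.0208), down 9.9944 (V=0.0000). Price 2.8079; hedge Δ=0.4376, bond B=-4.2461.
  t=1,j=1: stock 30.9400 → up 36.8186 (V=20.2458), down 19.1828 (V=4.0208). Price 15.2344; hedge Δ=0.9200, bond B=-13.2306.
  t=0,j=0: stock 26.0000 → up 30.9400 (V=15.2344), down 16.1200 (V=2.8079). Price 11.4041; hedge Δ=0.8385, bond B=-10.3967.
The time-0 hedge costs 11.4041, which is the no-arbitrage price.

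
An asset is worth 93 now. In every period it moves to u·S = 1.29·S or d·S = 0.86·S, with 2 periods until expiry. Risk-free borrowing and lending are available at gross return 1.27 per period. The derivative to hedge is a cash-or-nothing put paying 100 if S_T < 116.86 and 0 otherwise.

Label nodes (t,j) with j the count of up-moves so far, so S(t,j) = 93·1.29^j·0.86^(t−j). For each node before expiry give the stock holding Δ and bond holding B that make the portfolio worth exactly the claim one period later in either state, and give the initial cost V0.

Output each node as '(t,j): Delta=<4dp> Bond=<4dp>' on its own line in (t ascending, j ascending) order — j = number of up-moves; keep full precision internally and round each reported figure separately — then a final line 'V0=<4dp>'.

(0,0): Delta=-1.8774 Bond=180.2329
(1,0): Delta=0.0000 Bond=78.7402
(1,1): Delta=-1.9385 Bond=236.2205
V0=5.6333

Under the risk-neutral measure, an up-move has probability p* = (R−d)/(u−d) = 0.9535 and values discount at R = 1.27.
At expiry t=2: V(2,0)=100.0000, V(2,1)=100.0000, V(2,2)=0.0000
Node (1,0) S=79.9800: V=(p*·100.0000+(1−p*)·100.0000)/1.27=78.7402; Δ=(100.0000−100.0000)/(103.1742−68.7828)=0.0000; B=V−Δ·S=78.7402
Node (1,1) S=119.9700: V=(p*·0.0000+(1−p*)·100.0000)/1.27=3.6623; Δ=(0.0000−100.0000)/(154.7613−103.1742)=-1.9385; B=V−Δ·S=236.2205
Node (0,0) S=93.0000: V=(p*·3.6623+(1−p*)·78.7402)/1.27=5.6333; Δ=(3.6623−78.7402)/(119.9700−79.9800)=-1.8774; B=V−Δ·S=180.2329
The time-0 hedge costs 5.6333, which is the no-arbitrage price.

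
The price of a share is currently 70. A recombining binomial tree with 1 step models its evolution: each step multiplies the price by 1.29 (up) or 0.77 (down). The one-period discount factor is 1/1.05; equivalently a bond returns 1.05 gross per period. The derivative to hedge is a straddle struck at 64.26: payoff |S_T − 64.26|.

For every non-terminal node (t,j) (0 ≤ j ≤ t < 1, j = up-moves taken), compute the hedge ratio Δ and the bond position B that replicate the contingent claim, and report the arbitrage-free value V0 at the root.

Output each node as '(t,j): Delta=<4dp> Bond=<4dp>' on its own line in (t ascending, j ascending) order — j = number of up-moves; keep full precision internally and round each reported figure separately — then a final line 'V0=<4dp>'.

Since d<R<u, set p* = (R−d)/(u−d) = 0.5385; price each node as the discounted p*-expectation of its children.
Terminal payoffs: V(1,0)=10.3600, V(1,1)=26.0400
(0,0): S=70.0000. Δ = (V_up−V_dn)/(S_up−S_dn) = (26.0400−10.3600)/(90.3000−53.9000) = 0.4308. V = [p*·26.0400 + (1−p*)·10.3600]/1.05 = 17.9077. B = V − Δ·S = -12.2462.
The time-0 hedge costs 17.9077, which is the no-arbitrage price.

(0,0): Delta=0.4308 Bond=-12.2462
V0=17.9077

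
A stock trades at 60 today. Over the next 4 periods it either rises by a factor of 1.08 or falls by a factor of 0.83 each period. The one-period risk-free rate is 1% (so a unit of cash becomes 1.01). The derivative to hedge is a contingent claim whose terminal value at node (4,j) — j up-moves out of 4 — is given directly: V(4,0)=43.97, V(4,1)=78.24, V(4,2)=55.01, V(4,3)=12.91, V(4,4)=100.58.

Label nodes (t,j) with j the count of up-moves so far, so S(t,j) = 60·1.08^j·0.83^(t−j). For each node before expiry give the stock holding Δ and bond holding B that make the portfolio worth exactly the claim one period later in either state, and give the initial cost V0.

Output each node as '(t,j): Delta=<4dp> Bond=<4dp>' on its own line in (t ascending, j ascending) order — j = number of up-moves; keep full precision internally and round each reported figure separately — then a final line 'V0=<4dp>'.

The replicating-portfolio and risk-neutral prices coincide; use p* = (1.01−0.83)/(1.08−0.83) = 0.7200 for the latter.
Terminal payoffs: V(4,0)=43.9700, V(4,1)=78.2400, V(4,2)=55.0100, V(4,3)=12.9100, V(4,4)=100.5800
Node (3,0) S=34.3072: V=(p*·78.2400+(1−p*)·43.9700)/1.01=67.9648; Δ=(78.2400−43.9700)/(37.0518−28.4750)=3.9957; B=V−Δ·S=-69.1152
Node (3,1) S=44.6407: V=(p*·55.0100+(1−p*)·78.2400)/1.01=60.9053; Δ=(55.0100−78.2400)/(48.2120−37.0518)=-2.0815; B=V−Δ·S=153.8253
Node (3,2) S=58.0867: V=(p*·12.9100+(1−p*)·55.0100)/1.01=24.4535; Δ=(12.9100−55.0100)/(62.7337−48.2120)=-2.8991; B=V−Δ·S=192.8535
Node (3,3) S=75.5827: V=(p*·100.5800+(1−p*)·12.9100)/1.01=75.2796; Δ=(100.5800−12.9100)/(81.6293−62.7337)=4.6397; B=V−Δ·S=-275.4004
Node (2,0) S=41.3340: V=(p*·60.9053+(1−p*)·67.9648)/1.01=62.2594; Δ=(60.9053−67.9648)/(44.6407−34.3072)=-0.6832; B=V−Δ·S=90.4970
Node (2,1) S=53.7840: V=(p*·24.4535+(1−p*)·60.9053)/1.01=34.3168; Δ=(24.4535−60.9053)/(58.0867−44.6407)=-2.7110; B=V−Δ·S=180.1243
Node (2,2) S=69.9840: V=(p*·75.2796+(1−p*)·24.4535)/1.01=60.4438; Δ=(75.2796−24.4535)/(75.5827−58.0867)=2.9050; B=V−Δ·S=-142.8607
Node (1,0) S=49.8000: V=(p*·34.3168+(1−p*)·62.2594)/1.01=41.7235; Δ=(34.3168−62.2594)/(53.7840−41.3340)=-2.2444; B=V−Δ·S=153.4938
Node (1,1) S=64.8000: V=(p*·60.4438+(1−p*)·34.3168)/1.01=52.6023; Δ=(60.4438−34.3168)/(69.9840−53.7840)=1.6128; B=V−Δ·S=-51.9058
Node (0,0) S=60.0000: V=(p*·52.6023+(1−p*)·41.7235)/1.01=49.0656; Δ=(52.6023−41.7235)/(64.8000−49.8000)=0.7253; B=V−Δ·S=5.5505
Root portfolio cost Δ·60+B reproduces V0=49.0656.

(0,0): Delta=0.7253 Bond=5.5505
(1,0): Delta=-2.2444 Bond=153.4938
(1,1): Delta=1.6128 Bond=-51.9058
(2,0): Delta=-0.6832 Bond=90.4970
(2,1): Delta=-2.7110 Bond=180.1243
(2,2): Delta=2.9050 Bond=-142.8607
(3,0): Delta=3.9957 Bond=-69.1152
(3,1): Delta=-2.0815 Bond=153.8253
(3,2): Delta=-2.8991 Bond=192.8535
(3,3): Delta=4.6397 Bond=-275.4004
V0=49.0656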